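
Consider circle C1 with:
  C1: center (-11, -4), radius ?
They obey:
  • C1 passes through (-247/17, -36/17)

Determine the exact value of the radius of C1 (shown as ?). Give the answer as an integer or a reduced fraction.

4

1. [C1∋P]  r_C1² − 16 = 0  ⇒  r_C1 = 4 (r>0 drops 1)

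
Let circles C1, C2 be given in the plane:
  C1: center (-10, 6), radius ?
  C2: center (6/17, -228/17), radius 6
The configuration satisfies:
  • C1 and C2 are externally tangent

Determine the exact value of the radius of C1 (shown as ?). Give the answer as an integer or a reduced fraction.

1. [ext C1·C2]  r_C1² + 12r_C1 − 448 = 0  ⇒  r_C1 = 16 (r>0 drops 1)

16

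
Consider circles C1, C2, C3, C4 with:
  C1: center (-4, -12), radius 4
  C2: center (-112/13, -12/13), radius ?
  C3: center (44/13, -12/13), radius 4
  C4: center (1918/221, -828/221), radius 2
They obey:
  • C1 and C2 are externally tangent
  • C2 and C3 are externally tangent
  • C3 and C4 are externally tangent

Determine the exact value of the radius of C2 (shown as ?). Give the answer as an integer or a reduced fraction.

1. [ext C1·C2]  r_C2² + 8r_C2 − 128 = 0  ⇒  r_C2 = 8 (r>0 drops 1)
2. [ext C2·C3]  r_C2² + 8r_C2 − 128 = 0  ⇒  r_C2 = 8 (r>0 drops 1)

8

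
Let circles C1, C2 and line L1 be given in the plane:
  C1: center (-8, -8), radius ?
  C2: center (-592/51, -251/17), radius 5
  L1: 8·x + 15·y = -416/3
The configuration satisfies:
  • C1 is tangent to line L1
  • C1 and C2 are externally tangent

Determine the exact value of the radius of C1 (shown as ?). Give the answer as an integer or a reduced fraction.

1. [C1‖L1]  r_C1² − 64/9 = 0  ⇒  r_C1 = 8/3 (r>0 drops 1)
2. [ext C1·C2]  r_C1² + 10r_C1 − 304/9 = 0  ⇒  r_C1 = 8/3 (r>0 drops 1)

8/3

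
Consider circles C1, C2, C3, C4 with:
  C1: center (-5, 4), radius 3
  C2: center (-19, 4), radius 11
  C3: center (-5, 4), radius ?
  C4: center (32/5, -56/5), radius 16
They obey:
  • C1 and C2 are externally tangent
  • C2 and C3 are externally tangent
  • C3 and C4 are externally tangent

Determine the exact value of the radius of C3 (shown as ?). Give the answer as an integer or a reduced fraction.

3

1. [ext C2·C3]  r_C3² + 22r_C3 − 75 = 0  ⇒  r_C3 = 3 (r>0 drops 1)
2. [ext C3·C4]  r_C3² + 32r_C3 − 105 = 0  ⇒  r_C3 = 3 (r>0 drops 1)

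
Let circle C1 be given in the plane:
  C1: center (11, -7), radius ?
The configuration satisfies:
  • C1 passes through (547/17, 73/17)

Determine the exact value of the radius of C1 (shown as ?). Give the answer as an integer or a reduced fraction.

1. [C1∋P]  r_C1² − 576 = 0  ⇒  r_C1 = 24 (r>0 drops 1)

24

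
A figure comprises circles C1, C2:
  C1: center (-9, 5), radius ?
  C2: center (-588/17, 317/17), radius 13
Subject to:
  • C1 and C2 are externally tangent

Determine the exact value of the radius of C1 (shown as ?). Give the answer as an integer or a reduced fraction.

16

1. [ext C1·C2]  r_C1² + 26r_C1 − 672 = 0  ⇒  r_C1 = 16 (r>0 drops 1)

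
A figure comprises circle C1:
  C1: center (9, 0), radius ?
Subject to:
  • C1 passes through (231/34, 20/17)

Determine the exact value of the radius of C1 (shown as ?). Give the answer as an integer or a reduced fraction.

1. [C1∋P]  r_C1² − 25/4 = 0  ⇒  r_C1 = 5/2 (r>0 drops 1)

5/2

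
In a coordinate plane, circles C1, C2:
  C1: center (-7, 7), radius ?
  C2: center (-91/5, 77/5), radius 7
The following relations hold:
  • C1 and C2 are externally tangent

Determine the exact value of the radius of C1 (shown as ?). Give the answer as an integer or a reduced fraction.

7

1. [ext C1·C2]  r_C1² + 14r_C1 − 147 = 0  ⇒  r_C1 = 7 (r>0 drops 1)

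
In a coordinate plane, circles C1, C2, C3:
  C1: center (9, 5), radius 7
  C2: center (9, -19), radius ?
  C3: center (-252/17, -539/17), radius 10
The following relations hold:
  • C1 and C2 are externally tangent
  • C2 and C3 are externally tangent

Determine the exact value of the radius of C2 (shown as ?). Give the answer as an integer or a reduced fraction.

1. [ext C1·C2]  r_C2² + 14r_C2 − 527 = 0  ⇒  r_C2 = 17 (r>0 drops 1)
2. [ext C2·C3]  r_C2² + 20r_C2 − 629 = 0  ⇒  r_C2 = 17 (r>0 drops 1)

17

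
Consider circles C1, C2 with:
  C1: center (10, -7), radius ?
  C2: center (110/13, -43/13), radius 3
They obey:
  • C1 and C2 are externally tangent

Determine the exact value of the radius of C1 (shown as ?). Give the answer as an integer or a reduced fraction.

1

1. [ext C1·C2]  r_C1² + 6r_C1 − 7 = 0  ⇒  r_C1 = 1 (r>0 drops 1)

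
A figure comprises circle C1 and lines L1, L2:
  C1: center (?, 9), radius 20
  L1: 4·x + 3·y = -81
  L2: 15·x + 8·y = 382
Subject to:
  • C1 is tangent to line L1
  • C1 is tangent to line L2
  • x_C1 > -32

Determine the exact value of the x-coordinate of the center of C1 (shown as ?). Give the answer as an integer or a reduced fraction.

-2

1. [C1‖L1]  x_C1² + 54x_C1 + 104 = 0  ⇒  x_C1 = -52 or -2
2. [C1‖L2]  x_C1² − (124/3)x_C1 − 260/3 = 0  ⇒  x_C1 = -2 or 130/3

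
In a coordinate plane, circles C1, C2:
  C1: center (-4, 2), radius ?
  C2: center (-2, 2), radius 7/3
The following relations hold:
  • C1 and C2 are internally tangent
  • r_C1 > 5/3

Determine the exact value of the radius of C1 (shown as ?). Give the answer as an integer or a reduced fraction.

13/3

1. [int C1,C2]  r_C1² − (14/3)r_C1 + 13/9 = 0  ⇒  r_C1 = 1/3 or 13/3
2. given r_C1 > 5/3: keep 13/3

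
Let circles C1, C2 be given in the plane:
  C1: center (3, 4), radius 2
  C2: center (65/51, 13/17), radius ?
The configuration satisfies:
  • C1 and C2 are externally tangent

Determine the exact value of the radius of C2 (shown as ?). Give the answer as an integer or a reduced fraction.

5/3

1. [ext C1·C2]  r_C2² + 4r_C2 − 85/9 = 0  ⇒  r_C2 = 5/3 (r>0 drops 1)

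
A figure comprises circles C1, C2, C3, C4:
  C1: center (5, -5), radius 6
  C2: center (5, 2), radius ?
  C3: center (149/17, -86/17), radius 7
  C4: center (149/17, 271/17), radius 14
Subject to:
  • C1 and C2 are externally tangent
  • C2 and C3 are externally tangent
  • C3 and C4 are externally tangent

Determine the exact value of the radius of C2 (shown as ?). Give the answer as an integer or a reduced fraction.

1. [ext C1·C2]  r_C2² + 12r_C2 − 13 = 0  ⇒  r_C2 = 1 (r>0 drops 1)
2. [ext C2·C3]  r_C2² + 14r_C2 − 15 = 0  ⇒  r_C2 = 1 (r>0 drops 1)

1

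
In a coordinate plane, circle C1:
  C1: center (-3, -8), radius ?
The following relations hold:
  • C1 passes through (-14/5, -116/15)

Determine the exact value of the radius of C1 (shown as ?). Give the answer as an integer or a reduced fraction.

1/3

1. [C1∋P]  r_C1² − 1/9 = 0  ⇒  r_C1 = 1/3 (r>0 drops 1)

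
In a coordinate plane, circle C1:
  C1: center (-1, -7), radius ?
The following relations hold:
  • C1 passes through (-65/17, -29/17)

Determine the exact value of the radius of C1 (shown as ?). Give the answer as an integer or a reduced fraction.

6

1. [C1∋P]  r_C1² − 36 = 0  ⇒  r_C1 = 6 (r>0 drops 1)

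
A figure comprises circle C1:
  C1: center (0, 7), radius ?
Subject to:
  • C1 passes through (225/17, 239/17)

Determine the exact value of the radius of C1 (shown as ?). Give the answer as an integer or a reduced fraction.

15

1. [C1∋P]  r_C1² − 225 = 0  ⇒  r_C1 = 15 (r>0 drops 1)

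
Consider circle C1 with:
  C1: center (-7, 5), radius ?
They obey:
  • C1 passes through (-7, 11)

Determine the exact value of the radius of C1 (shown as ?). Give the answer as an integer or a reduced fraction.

1. [C1∋P]  r_C1² − 36 = 0  ⇒  r_C1 = 6 (r>0 drops 1)

6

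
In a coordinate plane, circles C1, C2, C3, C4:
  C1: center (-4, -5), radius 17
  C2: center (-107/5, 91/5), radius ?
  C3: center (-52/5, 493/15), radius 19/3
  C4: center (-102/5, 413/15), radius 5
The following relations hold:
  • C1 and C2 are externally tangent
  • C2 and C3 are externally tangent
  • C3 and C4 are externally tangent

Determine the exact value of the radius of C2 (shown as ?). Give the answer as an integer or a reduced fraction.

1. [ext C1·C2]  r_C2² + 34r_C2 − 552 = 0  ⇒  r_C2 = 12 (r>0 drops 1)
2. [ext C2·C3]  r_C2² + (38/3)r_C2 − 296 = 0  ⇒  r_C2 = 12 (r>0 drops 1)

12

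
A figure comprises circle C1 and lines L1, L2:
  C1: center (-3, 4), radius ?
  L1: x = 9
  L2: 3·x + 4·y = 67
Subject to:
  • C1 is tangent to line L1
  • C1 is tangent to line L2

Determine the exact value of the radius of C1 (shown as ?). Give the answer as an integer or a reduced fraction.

12

1. [C1‖L1]  r_C1² − 144 = 0  ⇒  r_C1 = 12 (r>0 drops 1)
2. [C1‖L2]  r_C1² − 144 = 0  ⇒  r_C1 = 12 (r>0 drops 1)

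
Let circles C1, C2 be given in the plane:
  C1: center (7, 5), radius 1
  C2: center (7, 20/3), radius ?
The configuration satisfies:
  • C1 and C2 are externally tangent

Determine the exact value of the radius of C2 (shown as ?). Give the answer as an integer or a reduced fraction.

2/3

1. [ext C1·C2]  r_C2² + 2r_C2 − 16/9 = 0  ⇒  r_C2 = 2/3 (r>0 drops 1)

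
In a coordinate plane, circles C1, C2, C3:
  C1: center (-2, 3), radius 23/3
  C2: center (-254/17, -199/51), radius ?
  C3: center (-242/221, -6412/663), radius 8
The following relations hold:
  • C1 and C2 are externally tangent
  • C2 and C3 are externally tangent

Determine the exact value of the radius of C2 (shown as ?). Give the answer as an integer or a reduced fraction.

1. [ext C1·C2]  r_C2² + (46/3)r_C2 − 469/3 = 0  ⇒  r_C2 = 7 (r>0 drops 1)
2. [ext C2·C3]  r_C2² + 16r_C2 − 161 = 0  ⇒  r_C2 = 7 (r>0 drops 1)

7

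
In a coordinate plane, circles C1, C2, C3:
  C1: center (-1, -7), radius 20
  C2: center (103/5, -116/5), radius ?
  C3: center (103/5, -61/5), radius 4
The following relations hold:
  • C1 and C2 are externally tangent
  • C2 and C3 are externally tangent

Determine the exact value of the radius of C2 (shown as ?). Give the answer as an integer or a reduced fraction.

7

1. [ext C1·C2]  r_C2² + 40r_C2 − 329 = 0  ⇒  r_C2 = 7 (r>0 drops 1)
2. [ext C2·C3]  r_C2² + 8r_C2 − 105 = 0  ⇒  r_C2 = 7 (r>0 drops 1)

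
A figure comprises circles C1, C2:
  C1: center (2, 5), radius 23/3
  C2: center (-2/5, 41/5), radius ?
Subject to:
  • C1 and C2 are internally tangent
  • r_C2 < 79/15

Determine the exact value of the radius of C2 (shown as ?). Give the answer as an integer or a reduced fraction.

1. [int C1,C2]  r_C2² − (46/3)r_C2 + 385/9 = 0  ⇒  r_C2 = 11/3 or 35/3
2. given r_C2 < 79/15: keep 11/3

11/3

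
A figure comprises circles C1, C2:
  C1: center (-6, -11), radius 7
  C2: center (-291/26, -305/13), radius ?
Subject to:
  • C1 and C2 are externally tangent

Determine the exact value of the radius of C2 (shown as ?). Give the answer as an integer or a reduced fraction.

13/2

1. [ext C1·C2]  r_C2² + 14r_C2 − 533/4 = 0  ⇒  r_C2 = 13/2 (r>0 drops 1)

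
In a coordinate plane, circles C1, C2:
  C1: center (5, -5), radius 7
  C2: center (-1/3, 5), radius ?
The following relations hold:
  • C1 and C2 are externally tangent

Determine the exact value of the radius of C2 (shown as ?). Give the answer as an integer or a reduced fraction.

13/3

1. [ext C1·C2]  r_C2² + 14r_C2 − 715/9 = 0  ⇒  r_C2 = 13/3 (r>0 drops 1)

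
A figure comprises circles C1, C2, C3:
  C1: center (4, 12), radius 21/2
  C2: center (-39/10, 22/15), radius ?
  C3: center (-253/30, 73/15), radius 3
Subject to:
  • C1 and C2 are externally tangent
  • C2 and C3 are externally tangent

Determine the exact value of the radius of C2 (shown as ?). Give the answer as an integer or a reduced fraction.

8/3

1. [ext C1·C2]  r_C2² + 21r_C2 − 568/9 = 0  ⇒  r_C2 = 8/3 (r>0 drops 1)
2. [ext C2·C3]  r_C2² + 6r_C2 − 208/9 = 0  ⇒  r_C2 = 8/3 (r>0 drops 1)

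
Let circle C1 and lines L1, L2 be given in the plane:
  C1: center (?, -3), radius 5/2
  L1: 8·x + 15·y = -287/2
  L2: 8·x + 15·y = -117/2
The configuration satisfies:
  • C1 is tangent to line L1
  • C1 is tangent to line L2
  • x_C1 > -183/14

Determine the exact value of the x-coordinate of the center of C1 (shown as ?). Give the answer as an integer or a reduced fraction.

-7

1. [C1‖L1]  x_C1² + (197/8)x_C1 + 987/8 = 0  ⇒  x_C1 = -141/8 or -7
2. [C1‖L2]  x_C1² + (27/8)x_C1 − 203/8 = 0  ⇒  x_C1 = -7 or 29/8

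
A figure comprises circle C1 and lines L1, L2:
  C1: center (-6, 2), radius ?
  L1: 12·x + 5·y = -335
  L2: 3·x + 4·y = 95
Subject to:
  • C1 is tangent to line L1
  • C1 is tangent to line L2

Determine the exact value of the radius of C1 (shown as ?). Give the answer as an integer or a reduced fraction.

1. [C1‖L1]  r_C1² − 441 = 0  ⇒  r_C1 = 21 (r>0 drops 1)
2. [C1‖L2]  r_C1² − 441 = 0  ⇒  r_C1 = 21 (r>0 drops 1)

21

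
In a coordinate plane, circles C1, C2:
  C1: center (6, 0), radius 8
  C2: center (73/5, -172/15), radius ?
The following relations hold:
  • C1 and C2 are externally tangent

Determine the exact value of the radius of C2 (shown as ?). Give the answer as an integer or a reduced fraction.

1. [ext C1·C2]  r_C2² + 16r_C2 − 1273/9 = 0  ⇒  r_C2 = 19/3 (r>0 drops 1)

19/3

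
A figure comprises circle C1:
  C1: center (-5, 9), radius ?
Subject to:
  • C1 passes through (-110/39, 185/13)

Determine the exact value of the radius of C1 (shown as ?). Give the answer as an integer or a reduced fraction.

1. [C1∋P]  r_C1² − 289/9 = 0  ⇒  r_C1 = 17/3 (r>0 drops 1)

17/3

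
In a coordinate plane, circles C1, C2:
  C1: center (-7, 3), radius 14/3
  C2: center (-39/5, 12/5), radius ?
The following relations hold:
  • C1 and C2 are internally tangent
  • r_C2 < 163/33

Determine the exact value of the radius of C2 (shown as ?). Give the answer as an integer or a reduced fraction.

11/3

1. [int C1,C2]  r_C2² − (28/3)r_C2 + 187/9 = 0  ⇒  r_C2 = 11/3 or 17/3
2. given r_C2 < 163/33: keep 11/3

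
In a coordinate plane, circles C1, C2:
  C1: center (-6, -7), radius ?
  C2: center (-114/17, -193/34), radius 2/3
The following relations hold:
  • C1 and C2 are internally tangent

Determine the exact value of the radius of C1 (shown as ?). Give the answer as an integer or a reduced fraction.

13/6

1. [int C1,C2]  r_C1² − (4/3)r_C1 − 65/36 = 0  ⇒  r_C1 = 13/6 (r>0 drops 1)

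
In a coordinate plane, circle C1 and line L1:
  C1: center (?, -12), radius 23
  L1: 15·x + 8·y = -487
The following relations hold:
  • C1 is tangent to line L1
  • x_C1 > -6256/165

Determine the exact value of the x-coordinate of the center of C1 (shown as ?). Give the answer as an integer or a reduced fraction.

0

1. [C1‖L1]  x_C1² + (782/15)x_C1 = 0  ⇒  x_C1 = -782/15 or 0
2. given x_C1 > -6256/165: keep 0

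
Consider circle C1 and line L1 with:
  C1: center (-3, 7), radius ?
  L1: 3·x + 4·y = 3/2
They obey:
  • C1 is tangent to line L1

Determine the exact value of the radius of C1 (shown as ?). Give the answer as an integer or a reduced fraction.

1. [C1‖L1]  r_C1² − 49/4 = 0  ⇒  r_C1 = 7/2 (r>0 drops 1)

7/2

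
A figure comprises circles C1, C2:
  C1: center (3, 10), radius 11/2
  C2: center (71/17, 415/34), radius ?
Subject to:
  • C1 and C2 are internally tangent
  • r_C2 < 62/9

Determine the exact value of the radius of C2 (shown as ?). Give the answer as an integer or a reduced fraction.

3

1. [int C1,C2]  r_C2² − 11r_C2 + 24 = 0  ⇒  r_C2 = 3 or 8
2. given r_C2 < 62/9: keep 3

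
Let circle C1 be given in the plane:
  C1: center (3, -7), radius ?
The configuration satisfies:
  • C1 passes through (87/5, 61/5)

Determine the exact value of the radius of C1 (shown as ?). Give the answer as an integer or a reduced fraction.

1. [C1∋P]  r_C1² − 576 = 0  ⇒  r_C1 = 24 (r>0 drops 1)

24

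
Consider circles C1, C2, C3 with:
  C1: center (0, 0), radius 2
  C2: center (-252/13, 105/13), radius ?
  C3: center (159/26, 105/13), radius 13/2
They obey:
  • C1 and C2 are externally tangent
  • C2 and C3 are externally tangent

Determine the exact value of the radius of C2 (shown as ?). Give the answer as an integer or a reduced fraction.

19

1. [ext C1·C2]  r_C2² + 4r_C2 − 437 = 0  ⇒  r_C2 = 19 (r>0 drops 1)
2. [ext C2·C3]  r_C2² + 13r_C2 − 608 = 0  ⇒  r_C2 = 19 (r>0 drops 1)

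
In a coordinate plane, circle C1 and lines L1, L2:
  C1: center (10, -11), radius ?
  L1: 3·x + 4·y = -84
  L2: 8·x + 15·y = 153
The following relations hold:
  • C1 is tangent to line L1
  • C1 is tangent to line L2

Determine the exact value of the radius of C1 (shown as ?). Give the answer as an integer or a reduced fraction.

1. [C1‖L1]  r_C1² − 196 = 0  ⇒  r_C1 = 14 (r>0 drops 1)
2. [C1‖L2]  r_C1² − 196 = 0  ⇒  r_C1 = 14 (r>0 drops 1)

14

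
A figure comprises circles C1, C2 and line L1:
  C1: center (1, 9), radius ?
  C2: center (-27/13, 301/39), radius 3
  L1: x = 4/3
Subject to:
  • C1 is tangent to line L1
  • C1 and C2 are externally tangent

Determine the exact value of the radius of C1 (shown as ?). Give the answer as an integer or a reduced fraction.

1. [C1‖L1]  r_C1² − 1/9 = 0  ⇒  r_C1 = 1/3 (r>0 drops 1)
2. [ext C1·C2]  r_C1² + 6r_C1 − 19/9 = 0  ⇒  r_C1 = 1/3 (r>0 drops 1)

1/3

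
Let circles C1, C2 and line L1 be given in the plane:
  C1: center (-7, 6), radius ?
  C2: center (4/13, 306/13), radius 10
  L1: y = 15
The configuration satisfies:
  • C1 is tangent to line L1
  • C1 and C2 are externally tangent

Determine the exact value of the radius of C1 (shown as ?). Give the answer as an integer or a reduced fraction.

9

1. [C1‖L1]  r_C1² − 81 = 0  ⇒  r_C1 = 9 (r>0 drops 1)
2. [ext C1·C2]  r_C1² + 20r_C1 − 261 = 0  ⇒  r_C1 = 9 (r>0 drops 1)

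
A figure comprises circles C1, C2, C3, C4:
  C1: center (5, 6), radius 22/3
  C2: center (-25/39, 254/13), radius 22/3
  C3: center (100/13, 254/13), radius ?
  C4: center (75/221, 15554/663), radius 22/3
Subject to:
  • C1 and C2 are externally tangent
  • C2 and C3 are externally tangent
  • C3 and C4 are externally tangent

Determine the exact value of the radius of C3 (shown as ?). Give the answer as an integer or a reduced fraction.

1

1. [ext C2·C3]  r_C3² + (44/3)r_C3 − 47/3 = 0  ⇒  r_C3 = 1 (r>0 drops 1)
2. [ext C3·C4]  r_C3² + (44/3)r_C3 − 47/3 = 0  ⇒  r_C3 = 1 (r>0 drops 1)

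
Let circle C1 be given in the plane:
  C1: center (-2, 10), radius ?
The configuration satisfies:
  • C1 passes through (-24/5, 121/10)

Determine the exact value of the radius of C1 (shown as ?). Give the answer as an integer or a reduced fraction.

1. [C1∋P]  r_C1² − 49/4 = 0  ⇒  r_C1 = 7/2 (r>0 drops 1)

7/2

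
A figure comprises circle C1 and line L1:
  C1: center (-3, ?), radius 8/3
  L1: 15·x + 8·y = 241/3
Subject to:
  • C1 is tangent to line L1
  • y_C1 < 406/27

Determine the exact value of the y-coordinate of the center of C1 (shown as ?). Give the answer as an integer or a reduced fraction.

1. [C1‖L1]  y_C1² − (94/3)y_C1 + 640/3 = 0  ⇒  y_C1 = 10 or 64/3
2. given y_C1 < 406/27: keep 10

10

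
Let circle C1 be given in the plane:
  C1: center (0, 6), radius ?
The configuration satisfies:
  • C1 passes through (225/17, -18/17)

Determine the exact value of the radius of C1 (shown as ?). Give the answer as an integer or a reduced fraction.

1. [C1∋P]  r_C1² − 225 = 0  ⇒  r_C1 = 15 (r>0 drops 1)

15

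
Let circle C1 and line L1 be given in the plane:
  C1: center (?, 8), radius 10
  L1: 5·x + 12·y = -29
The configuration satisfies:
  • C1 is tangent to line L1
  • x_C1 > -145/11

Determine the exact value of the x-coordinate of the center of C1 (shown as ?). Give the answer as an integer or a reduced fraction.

1

1. [C1‖L1]  x_C1² + 50x_C1 − 51 = 0  ⇒  x_C1 = -51 or 1
2. given x_C1 > -145/11: keep 1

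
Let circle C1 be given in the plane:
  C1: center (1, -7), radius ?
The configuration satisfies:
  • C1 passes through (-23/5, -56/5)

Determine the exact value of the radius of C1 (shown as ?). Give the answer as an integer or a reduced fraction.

1. [C1∋P]  r_C1² − 49 = 0  ⇒  r_C1 = 7 (r>0 drops 1)

7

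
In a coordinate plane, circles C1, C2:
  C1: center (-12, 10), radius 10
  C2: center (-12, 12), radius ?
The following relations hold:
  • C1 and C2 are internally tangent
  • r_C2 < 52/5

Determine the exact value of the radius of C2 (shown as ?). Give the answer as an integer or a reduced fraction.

8

1. [int C1,C2]  r_C2² − 20r_C2 + 96 = 0  ⇒  r_C2 = 8 or 12
2. given r_C2 < 52/5: keep 8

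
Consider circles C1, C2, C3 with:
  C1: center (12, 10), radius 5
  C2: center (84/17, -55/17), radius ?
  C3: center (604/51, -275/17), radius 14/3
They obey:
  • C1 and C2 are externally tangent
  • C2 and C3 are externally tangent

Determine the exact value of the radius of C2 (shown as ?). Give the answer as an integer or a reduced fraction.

1. [ext C1·C2]  r_C2² + 10r_C2 − 200 = 0  ⇒  r_C2 = 10 (r>0 drops 1)
2. [ext C2·C3]  r_C2² + (28/3)r_C2 − 580/3 = 0  ⇒  r_C2 = 10 (r>0 drops 1)

10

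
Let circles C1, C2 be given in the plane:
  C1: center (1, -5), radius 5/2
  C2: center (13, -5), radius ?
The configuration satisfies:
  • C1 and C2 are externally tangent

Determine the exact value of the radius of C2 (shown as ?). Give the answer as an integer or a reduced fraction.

19/2

1. [ext C1·C2]  r_C2² + 5r_C2 − 551/4 = 0  ⇒  r_C2 = 19/2 (r>0 drops 1)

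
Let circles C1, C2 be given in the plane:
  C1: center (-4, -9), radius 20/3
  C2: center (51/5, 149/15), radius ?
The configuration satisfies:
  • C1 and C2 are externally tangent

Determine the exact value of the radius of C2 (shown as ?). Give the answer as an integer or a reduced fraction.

17

1. [ext C1·C2]  r_C2² + (40/3)r_C2 − 1547/3 = 0  ⇒  r_C2 = 17 (r>0 drops 1)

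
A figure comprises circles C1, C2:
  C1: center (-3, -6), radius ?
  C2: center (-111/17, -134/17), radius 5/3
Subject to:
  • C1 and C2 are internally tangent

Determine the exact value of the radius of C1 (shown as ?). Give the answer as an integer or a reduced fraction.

1. [int C1,C2]  r_C1² − (10/3)r_C1 − 119/9 = 0  ⇒  r_C1 = 17/3 (r>0 drops 1)

17/3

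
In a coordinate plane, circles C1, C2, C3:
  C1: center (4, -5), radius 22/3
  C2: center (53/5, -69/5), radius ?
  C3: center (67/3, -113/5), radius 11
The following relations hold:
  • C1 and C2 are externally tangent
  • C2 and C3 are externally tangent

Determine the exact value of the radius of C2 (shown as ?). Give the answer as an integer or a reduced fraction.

1. [ext C1·C2]  r_C2² + (44/3)r_C2 − 605/9 = 0  ⇒  r_C2 = 11/3 (r>0 drops 1)
2. [ext C2·C3]  r_C2² + 22r_C2 − 847/9 = 0  ⇒  r_C2 = 11/3 (r>0 drops 1)

11/3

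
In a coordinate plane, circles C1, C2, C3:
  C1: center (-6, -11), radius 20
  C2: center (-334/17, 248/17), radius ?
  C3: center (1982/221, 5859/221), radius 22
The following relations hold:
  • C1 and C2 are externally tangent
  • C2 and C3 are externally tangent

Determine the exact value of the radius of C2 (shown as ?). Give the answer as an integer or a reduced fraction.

1. [ext C1·C2]  r_C2² + 40r_C2 − 441 = 0  ⇒  r_C2 = 9 (r>0 drops 1)
2. [ext C2·C3]  r_C2² + 44r_C2 − 477 = 0  ⇒  r_C2 = 9 (r>0 drops 1)

9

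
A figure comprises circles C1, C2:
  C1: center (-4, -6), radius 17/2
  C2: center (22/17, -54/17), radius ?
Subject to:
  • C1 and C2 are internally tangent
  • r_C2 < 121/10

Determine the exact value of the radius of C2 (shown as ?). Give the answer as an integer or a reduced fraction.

5/2

1. [int C1,C2]  r_C2² − 17r_C2 + 145/4 = 0  ⇒  r_C2 = 5/2 or 29/2
2. given r_C2 < 121/10: keep 5/2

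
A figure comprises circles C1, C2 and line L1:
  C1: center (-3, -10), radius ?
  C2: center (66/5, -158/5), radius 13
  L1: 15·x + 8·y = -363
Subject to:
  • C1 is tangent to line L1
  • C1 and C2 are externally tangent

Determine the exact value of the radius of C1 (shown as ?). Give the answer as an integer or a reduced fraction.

14

1. [C1‖L1]  r_C1² − 196 = 0  ⇒  r_C1 = 14 (r>0 drops 1)
2. [ext C1·C2]  r_C1² + 26r_C1 − 560 = 0  ⇒  r_C1 = 14 (r>0 drops 1)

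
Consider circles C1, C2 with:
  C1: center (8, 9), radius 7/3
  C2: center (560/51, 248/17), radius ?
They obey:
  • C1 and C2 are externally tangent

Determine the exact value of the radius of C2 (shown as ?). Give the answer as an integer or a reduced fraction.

1. [ext C1·C2]  r_C2² + (14/3)r_C2 − 104/3 = 0  ⇒  r_C2 = 4 (r>0 drops 1)

4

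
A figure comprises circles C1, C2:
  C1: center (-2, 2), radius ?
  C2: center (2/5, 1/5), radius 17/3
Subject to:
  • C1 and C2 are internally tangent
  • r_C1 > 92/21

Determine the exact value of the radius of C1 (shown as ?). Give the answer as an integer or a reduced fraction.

26/3

1. [int C1,C2]  r_C1² − (34/3)r_C1 + 208/9 = 0  ⇒  r_C1 = 8/3 or 26/3
2. given r_C1 > 92/21: keep 26/3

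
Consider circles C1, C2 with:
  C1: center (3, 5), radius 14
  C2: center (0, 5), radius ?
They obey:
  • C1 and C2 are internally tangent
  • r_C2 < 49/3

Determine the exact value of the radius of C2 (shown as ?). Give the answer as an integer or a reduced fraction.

11

1. [int C1,C2]  r_C2² − 28r_C2 + 187 = 0  ⇒  r_C2 = 11 or 17
2. given r_C2 < 49/3: keep 11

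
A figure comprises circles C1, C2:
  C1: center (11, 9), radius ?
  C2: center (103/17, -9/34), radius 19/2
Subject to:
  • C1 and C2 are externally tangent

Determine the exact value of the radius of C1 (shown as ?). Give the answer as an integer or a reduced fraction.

1

1. [ext C1·C2]  r_C1² + 19r_C1 − 20 = 0  ⇒  r_C1 = 1 (r>0 drops 1)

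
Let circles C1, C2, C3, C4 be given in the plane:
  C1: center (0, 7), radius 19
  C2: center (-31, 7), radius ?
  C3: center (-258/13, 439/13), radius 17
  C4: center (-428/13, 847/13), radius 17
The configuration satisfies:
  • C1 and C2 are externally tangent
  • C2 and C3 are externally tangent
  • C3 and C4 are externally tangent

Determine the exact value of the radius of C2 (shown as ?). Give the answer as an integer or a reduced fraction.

12

1. [ext C1·C2]  r_C2² + 38r_C2 − 600 = 0  ⇒  r_C2 = 12 (r>0 drops 1)
2. [ext C2·C3]  r_C2² + 34r_C2 − 552 = 0  ⇒  r_C2 = 12 (r>0 drops 1)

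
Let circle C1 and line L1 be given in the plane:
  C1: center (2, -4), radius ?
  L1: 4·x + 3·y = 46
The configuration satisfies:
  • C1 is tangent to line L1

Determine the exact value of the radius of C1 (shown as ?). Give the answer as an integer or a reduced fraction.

1. [C1‖L1]  r_C1² − 100 = 0  ⇒  r_C1 = 10 (r>0 drops 1)

10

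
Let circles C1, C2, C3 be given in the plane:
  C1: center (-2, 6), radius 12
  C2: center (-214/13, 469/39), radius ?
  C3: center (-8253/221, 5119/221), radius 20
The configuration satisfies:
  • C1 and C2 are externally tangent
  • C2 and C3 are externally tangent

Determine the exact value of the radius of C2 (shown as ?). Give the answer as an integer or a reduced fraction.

1. [ext C1·C2]  r_C2² + 24r_C2 − 913/9 = 0  ⇒  r_C2 = 11/3 (r>0 drops 1)
2. [ext C2·C3]  r_C2² + 40r_C2 − 1441/9 = 0  ⇒  r_C2 = 11/3 (r>0 drops 1)

11/3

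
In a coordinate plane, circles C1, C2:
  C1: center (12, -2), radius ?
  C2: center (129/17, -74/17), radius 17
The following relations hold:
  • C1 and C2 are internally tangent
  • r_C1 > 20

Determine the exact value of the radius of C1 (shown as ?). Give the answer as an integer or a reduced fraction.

22

1. [int C1,C2]  r_C1² − 34r_C1 + 264 = 0  ⇒  r_C1 = 12 or 22
2. given r_C1 > 20: keep 22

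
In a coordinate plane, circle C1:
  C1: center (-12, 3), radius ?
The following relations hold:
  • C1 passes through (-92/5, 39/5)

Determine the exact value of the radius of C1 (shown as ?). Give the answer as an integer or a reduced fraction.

8

1. [C1∋P]  r_C1² − 64 = 0  ⇒  r_C1 = 8 (r>0 drops 1)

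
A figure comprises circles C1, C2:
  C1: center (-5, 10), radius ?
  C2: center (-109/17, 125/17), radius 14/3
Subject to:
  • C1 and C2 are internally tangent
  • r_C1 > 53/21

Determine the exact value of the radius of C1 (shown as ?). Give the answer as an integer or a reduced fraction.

23/3

1. [int C1,C2]  r_C1² − (28/3)r_C1 + 115/9 = 0  ⇒  r_C1 = 5/3 or 23/3
2. given r_C1 > 53/21: keep 23/3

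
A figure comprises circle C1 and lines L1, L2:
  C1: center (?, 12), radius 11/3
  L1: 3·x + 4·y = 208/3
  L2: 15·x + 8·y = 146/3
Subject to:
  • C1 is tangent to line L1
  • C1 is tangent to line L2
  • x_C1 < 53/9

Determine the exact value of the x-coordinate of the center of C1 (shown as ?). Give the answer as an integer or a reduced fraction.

1. [C1‖L1]  x_C1² − (128/9)x_C1 + 119/9 = 0  ⇒  x_C1 = 1 or 119/9
2. [C1‖L2]  x_C1² + (284/45)x_C1 − 329/45 = 0  ⇒  x_C1 = -329/45 or 1

1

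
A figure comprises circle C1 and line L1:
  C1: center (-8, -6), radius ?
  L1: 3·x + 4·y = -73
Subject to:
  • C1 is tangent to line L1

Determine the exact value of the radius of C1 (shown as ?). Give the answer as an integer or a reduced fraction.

5

1. [C1‖L1]  r_C1² − 25 = 0  ⇒  r_C1 = 5 (r>0 drops 1)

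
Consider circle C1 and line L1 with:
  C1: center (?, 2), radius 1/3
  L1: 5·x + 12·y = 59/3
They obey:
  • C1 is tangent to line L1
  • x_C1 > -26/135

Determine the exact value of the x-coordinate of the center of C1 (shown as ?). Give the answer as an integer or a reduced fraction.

0

1. [C1‖L1]  x_C1² + (26/15)x_C1 = 0  ⇒  x_C1 = -26/15 or 0
2. given x_C1 > -26/135: keep 0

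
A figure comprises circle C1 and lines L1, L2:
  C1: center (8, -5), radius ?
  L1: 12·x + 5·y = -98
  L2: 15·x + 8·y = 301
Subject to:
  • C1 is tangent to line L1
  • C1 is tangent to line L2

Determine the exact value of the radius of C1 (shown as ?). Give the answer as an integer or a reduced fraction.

13

1. [C1‖L1]  r_C1² − 169 = 0  ⇒  r_C1 = 13 (r>0 drops 1)
2. [C1‖L2]  r_C1² − 169 = 0  ⇒  r_C1 = 13 (r>0 drops 1)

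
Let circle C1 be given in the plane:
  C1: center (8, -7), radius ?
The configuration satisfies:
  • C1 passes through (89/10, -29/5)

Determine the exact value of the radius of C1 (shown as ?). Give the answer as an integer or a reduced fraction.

3/2

1. [C1∋P]  r_C1² − 9/4 = 0  ⇒  r_C1 = 3/2 (r>0 drops 1)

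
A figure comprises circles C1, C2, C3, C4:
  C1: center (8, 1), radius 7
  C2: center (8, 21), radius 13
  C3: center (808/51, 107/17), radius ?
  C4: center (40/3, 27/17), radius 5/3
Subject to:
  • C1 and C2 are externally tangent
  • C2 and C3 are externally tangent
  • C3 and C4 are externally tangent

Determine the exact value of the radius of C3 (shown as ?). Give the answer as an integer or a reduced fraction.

1. [ext C2·C3]  r_C3² + 26r_C3 − 979/9 = 0  ⇒  r_C3 = 11/3 (r>0 drops 1)
2. [ext C3·C4]  r_C3² + (10/3)r_C3 − 77/3 = 0  ⇒  r_C3 = 11/3 (r>0 drops 1)

11/3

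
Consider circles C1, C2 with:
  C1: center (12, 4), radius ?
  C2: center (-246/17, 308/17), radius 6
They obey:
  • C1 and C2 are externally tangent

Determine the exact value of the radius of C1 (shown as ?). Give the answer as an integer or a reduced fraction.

24

1. [ext C1·C2]  r_C1² + 12r_C1 − 864 = 0  ⇒  r_C1 = 24 (r>0 drops 1)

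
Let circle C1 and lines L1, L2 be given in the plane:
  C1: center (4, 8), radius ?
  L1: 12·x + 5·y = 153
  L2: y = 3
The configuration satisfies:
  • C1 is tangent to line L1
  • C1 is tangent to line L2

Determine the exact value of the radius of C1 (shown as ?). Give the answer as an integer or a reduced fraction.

1. [C1‖L1]  r_C1² − 25 = 0  ⇒  r_C1 = 5 (r>0 drops 1)
2. [C1‖L2]  r_C1² − 25 = 0  ⇒  r_C1 = 5 (r>0 drops 1)

5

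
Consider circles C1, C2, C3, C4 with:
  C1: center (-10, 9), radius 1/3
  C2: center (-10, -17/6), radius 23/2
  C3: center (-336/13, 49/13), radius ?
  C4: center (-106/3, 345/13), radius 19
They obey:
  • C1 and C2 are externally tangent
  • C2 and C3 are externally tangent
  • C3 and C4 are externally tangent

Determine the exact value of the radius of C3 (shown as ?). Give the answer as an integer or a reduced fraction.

17/3

1. [ext C2·C3]  r_C3² + 23r_C3 − 1462/9 = 0  ⇒  r_C3 = 17/3 (r>0 drops 1)
2. [ext C3·C4]  r_C3² + 38r_C3 − 2227/9 = 0  ⇒  r_C3 = 17/3 (r>0 drops 1)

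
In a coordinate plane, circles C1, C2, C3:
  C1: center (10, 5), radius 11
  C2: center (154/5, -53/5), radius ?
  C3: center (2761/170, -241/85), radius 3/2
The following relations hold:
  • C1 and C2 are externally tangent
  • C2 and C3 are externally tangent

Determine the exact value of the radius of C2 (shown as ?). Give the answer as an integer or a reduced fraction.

1. [ext C1·C2]  r_C2² + 22r_C2 − 555 = 0  ⇒  r_C2 = 15 (r>0 drops 1)
2. [ext C2·C3]  r_C2² + 3r_C2 − 270 = 0  ⇒  r_C2 = 15 (r>0 drops 1)

15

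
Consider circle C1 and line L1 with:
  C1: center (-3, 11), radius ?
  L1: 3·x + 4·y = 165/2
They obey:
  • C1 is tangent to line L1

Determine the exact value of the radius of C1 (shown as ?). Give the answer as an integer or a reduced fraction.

19/2

1. [C1‖L1]  r_C1² − 361/4 = 0  ⇒  r_C1 = 19/2 (r>0 drops 1)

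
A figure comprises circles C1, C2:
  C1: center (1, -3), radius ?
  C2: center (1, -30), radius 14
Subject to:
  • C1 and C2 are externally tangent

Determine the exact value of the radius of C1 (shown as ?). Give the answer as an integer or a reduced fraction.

13

1. [ext C1·C2]  r_C1² + 28r_C1 − 533 = 0  ⇒  r_C1 = 13 (r>0 drops 1)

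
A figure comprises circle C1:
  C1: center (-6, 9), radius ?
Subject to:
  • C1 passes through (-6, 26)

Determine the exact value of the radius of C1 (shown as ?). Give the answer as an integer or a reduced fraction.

1. [C1∋P]  r_C1² − 289 = 0  ⇒  r_C1 = 17 (r>0 drops 1)

17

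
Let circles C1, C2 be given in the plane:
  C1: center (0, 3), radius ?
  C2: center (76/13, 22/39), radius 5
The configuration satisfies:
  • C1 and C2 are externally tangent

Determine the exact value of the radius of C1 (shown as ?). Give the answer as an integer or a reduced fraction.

1. [ext C1·C2]  r_C1² + 10r_C1 − 136/9 = 0  ⇒  r_C1 = 4/3 (r>0 drops 1)

4/3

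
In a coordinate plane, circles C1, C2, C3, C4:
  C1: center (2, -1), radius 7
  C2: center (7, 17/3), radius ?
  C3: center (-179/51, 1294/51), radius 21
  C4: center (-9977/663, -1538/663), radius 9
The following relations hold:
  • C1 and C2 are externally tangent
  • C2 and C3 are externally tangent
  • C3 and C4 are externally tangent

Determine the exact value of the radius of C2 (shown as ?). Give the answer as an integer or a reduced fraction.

4/3

1. [ext C1·C2]  r_C2² + 14r_C2 − 184/9 = 0  ⇒  r_C2 = 4/3 (r>0 drops 1)
2. [ext C2·C3]  r_C2² + 42r_C2 − 520/9 = 0  ⇒  r_C2 = 4/3 (r>0 drops 1)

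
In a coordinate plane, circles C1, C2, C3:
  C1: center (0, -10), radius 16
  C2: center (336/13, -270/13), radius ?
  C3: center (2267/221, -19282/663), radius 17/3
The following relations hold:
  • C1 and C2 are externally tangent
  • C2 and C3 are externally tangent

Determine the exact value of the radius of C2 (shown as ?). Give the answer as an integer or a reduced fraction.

12

1. [ext C1·C2]  r_C2² + 32r_C2 − 528 = 0  ⇒  r_C2 = 12 (r>0 drops 1)
2. [ext C2·C3]  r_C2² + (34/3)r_C2 − 280 = 0  ⇒  r_C2 = 12 (r>0 drops 1)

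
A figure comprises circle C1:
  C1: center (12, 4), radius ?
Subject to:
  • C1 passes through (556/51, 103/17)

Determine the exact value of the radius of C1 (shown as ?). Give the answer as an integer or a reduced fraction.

1. [C1∋P]  r_C1² − 49/9 = 0  ⇒  r_C1 = 7/3 (r>0 drops 1)

7/3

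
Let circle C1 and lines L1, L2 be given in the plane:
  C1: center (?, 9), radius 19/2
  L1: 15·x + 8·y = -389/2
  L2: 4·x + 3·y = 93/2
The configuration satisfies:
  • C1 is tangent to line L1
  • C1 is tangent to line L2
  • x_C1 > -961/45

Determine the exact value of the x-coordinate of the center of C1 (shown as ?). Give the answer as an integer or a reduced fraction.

1. [C1‖L1]  x_C1² + (533/15)x_C1 + 2996/15 = 0  ⇒  x_C1 = -428/15 or -7
2. [C1‖L2]  x_C1² − (39/4)x_C1 − 469/4 = 0  ⇒  x_C1 = -7 or 67/4

-7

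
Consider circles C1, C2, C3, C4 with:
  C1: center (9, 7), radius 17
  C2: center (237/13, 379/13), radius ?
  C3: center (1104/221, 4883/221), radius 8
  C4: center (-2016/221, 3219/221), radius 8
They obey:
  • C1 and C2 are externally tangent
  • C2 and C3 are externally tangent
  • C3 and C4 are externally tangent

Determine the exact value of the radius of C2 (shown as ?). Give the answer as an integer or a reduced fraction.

7

1. [ext C1·C2]  r_C2² + 34r_C2 − 287 = 0  ⇒  r_C2 = 7 (r>0 drops 1)
2. [ext C2·C3]  r_C2² + 16r_C2 − 161 = 0  ⇒  r_C2 = 7 (r>0 drops 1)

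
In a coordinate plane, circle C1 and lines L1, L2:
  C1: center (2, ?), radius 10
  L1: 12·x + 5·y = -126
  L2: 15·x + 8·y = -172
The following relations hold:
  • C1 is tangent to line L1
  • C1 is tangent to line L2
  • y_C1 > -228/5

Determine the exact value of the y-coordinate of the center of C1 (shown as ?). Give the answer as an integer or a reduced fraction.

-4

1. [C1‖L1]  y_C1² + 60y_C1 + 224 = 0  ⇒  y_C1 = -56 or -4
2. [C1‖L2]  y_C1² + (101/2)y_C1 + 186 = 0  ⇒  y_C1 = -93/2 or -4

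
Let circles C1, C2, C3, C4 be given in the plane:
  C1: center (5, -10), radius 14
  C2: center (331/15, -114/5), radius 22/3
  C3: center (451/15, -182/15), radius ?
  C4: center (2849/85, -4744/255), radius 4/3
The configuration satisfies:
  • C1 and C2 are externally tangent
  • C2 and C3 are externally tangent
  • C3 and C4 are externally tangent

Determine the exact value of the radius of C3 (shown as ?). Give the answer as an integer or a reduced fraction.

1. [ext C2·C3]  r_C3² + (44/3)r_C3 − 124 = 0  ⇒  r_C3 = 6 (r>0 drops 1)
2. [ext C3·C4]  r_C3² + (8/3)r_C3 − 52 = 0  ⇒  r_C3 = 6 (r>0 drops 1)

6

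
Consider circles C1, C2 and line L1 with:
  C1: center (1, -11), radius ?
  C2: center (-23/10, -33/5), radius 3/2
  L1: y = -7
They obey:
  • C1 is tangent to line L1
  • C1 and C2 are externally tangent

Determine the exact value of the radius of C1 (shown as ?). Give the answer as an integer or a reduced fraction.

4

1. [C1‖L1]  r_C1² − 16 = 0  ⇒  r_C1 = 4 (r>0 drops 1)
2. [ext C1·C2]  r_C1² + 3r_C1 − 28 = 0  ⇒  r_C1 = 4 (r>0 drops 1)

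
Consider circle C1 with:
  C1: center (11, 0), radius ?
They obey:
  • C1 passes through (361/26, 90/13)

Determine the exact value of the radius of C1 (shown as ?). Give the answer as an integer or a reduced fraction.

1. [C1∋P]  r_C1² − 225/4 = 0  ⇒  r_C1 = 15/2 (r>0 drops 1)

15/2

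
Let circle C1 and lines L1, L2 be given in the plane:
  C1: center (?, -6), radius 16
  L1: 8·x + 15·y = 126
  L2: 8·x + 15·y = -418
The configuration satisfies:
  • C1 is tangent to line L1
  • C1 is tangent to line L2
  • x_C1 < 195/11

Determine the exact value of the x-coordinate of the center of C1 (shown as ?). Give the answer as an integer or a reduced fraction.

1. [C1‖L1]  x_C1² − 54x_C1 − 427 = 0  ⇒  x_C1 = -7 or 61
2. [C1‖L2]  x_C1² + 82x_C1 + 525 = 0  ⇒  x_C1 = -75 or -7

-7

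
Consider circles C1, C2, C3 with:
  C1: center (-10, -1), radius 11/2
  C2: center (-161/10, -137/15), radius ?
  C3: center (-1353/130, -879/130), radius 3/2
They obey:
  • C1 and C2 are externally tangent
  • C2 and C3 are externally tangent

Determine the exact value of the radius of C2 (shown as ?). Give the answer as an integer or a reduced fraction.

1. [ext C1·C2]  r_C2² + 11r_C2 − 658/9 = 0  ⇒  r_C2 = 14/3 (r>0 drops 1)
2. [ext C2·C3]  r_C2² + 3r_C2 − 322/9 = 0  ⇒  r_C2 = 14/3 (r>0 drops 1)

14/3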